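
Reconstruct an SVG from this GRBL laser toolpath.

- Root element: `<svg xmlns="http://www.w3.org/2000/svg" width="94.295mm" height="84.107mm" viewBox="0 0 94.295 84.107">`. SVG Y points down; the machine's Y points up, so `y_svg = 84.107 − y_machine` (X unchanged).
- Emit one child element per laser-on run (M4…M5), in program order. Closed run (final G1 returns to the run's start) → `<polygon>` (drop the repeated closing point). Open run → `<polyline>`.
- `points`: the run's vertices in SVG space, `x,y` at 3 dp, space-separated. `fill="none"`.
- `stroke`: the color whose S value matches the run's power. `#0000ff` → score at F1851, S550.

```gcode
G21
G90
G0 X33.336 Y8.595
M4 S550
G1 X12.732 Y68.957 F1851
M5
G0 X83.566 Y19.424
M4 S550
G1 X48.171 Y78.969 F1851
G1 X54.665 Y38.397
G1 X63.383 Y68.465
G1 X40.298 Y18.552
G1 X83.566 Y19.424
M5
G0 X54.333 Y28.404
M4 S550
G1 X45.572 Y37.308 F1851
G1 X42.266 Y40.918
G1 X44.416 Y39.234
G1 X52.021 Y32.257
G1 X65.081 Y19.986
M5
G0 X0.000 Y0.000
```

Each laser-on run becomes one SVG element. Flip Y back into SVG space with y_svg = 84.107 − y_machine. Every run uses S550, so all elements get stroke `#0000ff` (score).

Run 1: The run is open, so emit a `<polyline>` with points (Y-flipped): 33.336,75.512 12.732,15.150.

Run 2: The run returns to its start, so emit a `<polygon>` with points (Y-flipped): 83.566,64.683 48.171,5.138 54.665,45.710 63.383,15.642 40.298,65.555.

Run 3: The run is open, so emit a `<polyline>` with points (Y-flipped): 54.333,55.703 45.572,46.799 42.266,43.189 44.416,44.873 52.021,51.850 65.081,64.121.

<svg xmlns="http://www.w3.org/2000/svg" width="94.295mm" height="84.107mm" viewBox="0 0 94.295 84.107">
  <polyline points="33.336,75.512 12.732,15.150" fill="none" stroke="#0000ff"/>
  <polygon points="83.566,64.683 48.171,5.138 54.665,45.710 63.383,15.642 40.298,65.555" fill="none" stroke="#0000ff"/>
  <polyline points="54.333,55.703 45.572,46.799 42.266,43.189 44.416,44.873 52.021,51.850 65.081,64.121" fill="none" stroke="#0000ff"/>
</svg>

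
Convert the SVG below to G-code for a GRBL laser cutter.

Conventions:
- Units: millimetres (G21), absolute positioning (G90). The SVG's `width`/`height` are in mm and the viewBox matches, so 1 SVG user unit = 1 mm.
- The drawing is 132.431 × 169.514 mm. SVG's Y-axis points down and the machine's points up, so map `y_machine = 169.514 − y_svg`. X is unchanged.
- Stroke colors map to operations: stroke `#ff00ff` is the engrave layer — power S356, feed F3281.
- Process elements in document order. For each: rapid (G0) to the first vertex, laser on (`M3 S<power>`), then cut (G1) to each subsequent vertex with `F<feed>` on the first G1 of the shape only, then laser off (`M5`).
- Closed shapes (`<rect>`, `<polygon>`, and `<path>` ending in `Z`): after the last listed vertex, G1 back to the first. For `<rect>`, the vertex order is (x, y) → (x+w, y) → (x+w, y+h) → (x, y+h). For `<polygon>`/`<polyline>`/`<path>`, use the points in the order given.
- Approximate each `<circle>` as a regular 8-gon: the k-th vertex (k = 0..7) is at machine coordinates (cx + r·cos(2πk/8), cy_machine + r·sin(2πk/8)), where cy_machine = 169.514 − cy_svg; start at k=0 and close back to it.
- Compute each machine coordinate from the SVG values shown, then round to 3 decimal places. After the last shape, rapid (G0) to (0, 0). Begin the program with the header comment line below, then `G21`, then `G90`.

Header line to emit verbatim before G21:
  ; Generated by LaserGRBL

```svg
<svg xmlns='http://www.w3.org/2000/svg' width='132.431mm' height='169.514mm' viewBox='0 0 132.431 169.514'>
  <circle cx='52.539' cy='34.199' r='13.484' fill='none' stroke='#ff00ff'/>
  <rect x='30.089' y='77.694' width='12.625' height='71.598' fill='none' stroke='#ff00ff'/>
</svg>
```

; Generated by LaserGRBL
G21
G90
G0 X66.023 Y135.315
M3 S356
G1 X62.074 Y144.850 F3281
G1 X52.539 Y148.799
G1 X43.004 Y144.850
G1 X39.055 Y135.315
G1 X43.004 Y125.780
G1 X52.539 Y121.831
G1 X62.074 Y125.780
G1 X66.023 Y135.315
M5
G0 X30.089 Y91.820
M3 S356
G1 X42.714 Y91.820 F3281
G1 X42.714 Y20.222
G1 X30.089 Y20.222
G1 X30.089 Y91.820
M5
G0 X0.000 Y0.000

viewBox `0 0 132.431 169.514` with mm width/height → 1 unit = 1 mm. Flip: y_m = 169.514 − y_svg.

**Shape 1** — `<circle>` circle, stroke `#ff00ff` → engrave (S356, F3281). Machine vertices: (66.023,135.315) → (62.074,144.850) → (52.539,148.799) → (43.004,144.850) → (39.055,135.315) → (43.004,125.780) → (52.539,121.831) → (62.074,125.780) → (66.023,135.315). Closed: final G1 returns to the first vertex.

**Shape 2** — `<rect>` rectangle, stroke `#ff00ff` → engrave (S356, F3281). Machine vertices: (30.089,91.820) → (42.714,91.820) → (42.714,20.222) → (30.089,20.222) → (30.089,91.820). Closed: final G1 returns to the first vertex.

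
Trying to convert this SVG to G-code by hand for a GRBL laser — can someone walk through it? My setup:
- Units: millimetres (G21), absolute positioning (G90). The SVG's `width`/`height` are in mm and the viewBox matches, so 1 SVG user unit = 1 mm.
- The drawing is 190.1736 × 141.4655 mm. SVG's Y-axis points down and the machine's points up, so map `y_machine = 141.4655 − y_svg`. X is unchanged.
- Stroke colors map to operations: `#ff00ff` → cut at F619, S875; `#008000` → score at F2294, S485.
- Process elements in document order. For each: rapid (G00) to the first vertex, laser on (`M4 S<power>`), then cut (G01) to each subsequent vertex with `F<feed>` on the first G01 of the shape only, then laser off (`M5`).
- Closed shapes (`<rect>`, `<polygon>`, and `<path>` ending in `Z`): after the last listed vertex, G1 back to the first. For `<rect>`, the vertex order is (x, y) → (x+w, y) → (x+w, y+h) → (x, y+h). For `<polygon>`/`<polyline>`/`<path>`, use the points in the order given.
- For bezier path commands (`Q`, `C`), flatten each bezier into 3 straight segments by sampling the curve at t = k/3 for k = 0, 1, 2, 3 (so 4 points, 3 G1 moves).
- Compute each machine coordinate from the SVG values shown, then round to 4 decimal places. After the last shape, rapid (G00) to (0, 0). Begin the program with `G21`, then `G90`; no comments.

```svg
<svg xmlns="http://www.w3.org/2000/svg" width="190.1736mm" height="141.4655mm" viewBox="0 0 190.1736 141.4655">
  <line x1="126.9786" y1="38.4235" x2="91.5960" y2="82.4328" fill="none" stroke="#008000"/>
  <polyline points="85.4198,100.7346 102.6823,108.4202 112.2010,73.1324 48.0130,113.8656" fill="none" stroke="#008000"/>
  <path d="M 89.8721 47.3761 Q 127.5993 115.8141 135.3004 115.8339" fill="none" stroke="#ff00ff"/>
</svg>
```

G21
G90
G00 X126.9786 Y103.0420
M4 S485
G01 X91.5960 Y59.0327 F2294
M5
G00 X85.4198 Y40.7309
M4 S485
G01 X102.6823 Y33.0453 F2294
G01 X112.2010 Y68.3331
G01 X48.0130 Y27.5999
M5
G00 X89.8721 Y94.0894
M4 S875
G01 X111.6873 Y56.0661 F619
G01 X126.8301 Y33.2468
G01 X135.3004 Y25.6316
M5
G00 X0.0000 Y0.0000

1 u = 1 mm; y_m = 141.4655 − y.

[1] `<line>` line segment, #008000→score S485 F2294: (126.9786,103.0420) → (91.5960,59.0327)

[2] `<polyline>` open polyline, #008000→score S485 F2294: (85.4198,40.7309) → (102.6823,33.0453) → (112.2010,68.3331) → (48.0130,27.5999)

[3] `<path>` quadratic bezier, #ff00ff→cut S875 F619: (89.8721,94.0894) → (111.6873,56.0661) → (126.8301,33.2468) → (135.3004,25.6316)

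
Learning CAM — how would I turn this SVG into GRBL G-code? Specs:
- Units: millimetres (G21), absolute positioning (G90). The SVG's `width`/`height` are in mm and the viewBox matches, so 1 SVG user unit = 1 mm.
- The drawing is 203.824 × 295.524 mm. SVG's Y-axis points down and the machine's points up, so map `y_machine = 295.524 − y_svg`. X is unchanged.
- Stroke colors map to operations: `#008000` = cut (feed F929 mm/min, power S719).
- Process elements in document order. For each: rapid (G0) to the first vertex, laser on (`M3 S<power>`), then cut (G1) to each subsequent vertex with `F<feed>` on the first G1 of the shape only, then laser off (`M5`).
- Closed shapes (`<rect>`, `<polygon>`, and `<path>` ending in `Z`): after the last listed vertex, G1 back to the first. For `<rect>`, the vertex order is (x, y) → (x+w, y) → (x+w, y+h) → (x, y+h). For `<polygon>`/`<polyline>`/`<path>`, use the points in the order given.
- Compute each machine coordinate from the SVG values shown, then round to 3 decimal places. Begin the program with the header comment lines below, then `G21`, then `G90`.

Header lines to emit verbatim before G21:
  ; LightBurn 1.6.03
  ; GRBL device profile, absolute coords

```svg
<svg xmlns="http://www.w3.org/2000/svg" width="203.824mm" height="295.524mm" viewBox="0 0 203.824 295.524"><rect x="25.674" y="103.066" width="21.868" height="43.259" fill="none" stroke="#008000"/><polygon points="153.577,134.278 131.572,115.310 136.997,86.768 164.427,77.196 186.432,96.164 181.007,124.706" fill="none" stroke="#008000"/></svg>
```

; LightBurn 1.6.03
; GRBL device profile, absolute coords
G21
G90
G0 X25.674 Y192.458
M3 S719
G1 X47.542 Y192.458 F929
G1 X47.542 Y149.199
G1 X25.674 Y149.199
G1 X25.674 Y192.458
M5
G0 X153.577 Y161.246
M3 S719
G1 X131.572 Y180.214 F929
G1 X136.997 Y208.756
G1 X164.427 Y218.328
G1 X186.432 Y199.360
G1 X181.007 Y170.818
G1 X153.577 Y161.246
M5

viewBox `0 0 203.824 295.524` with mm width/height → 1 unit = 1 mm. Flip: y_m = 295.524 − y_svg.

**Shape 1** — `<rect>` rectangle, stroke `#008000` → cut (S719, F929). Machine vertices: (25.674,192.458) → (47.542,192.458) → (47.542,149.199) → (25.674,149.199) → (25.674,192.458). Closed: final G1 returns to the first vertex.

**Shape 2** — `<polygon>` regular polygon, stroke `#008000` → cut (S719, F929). Machine vertices: (153.577,161.246) → (131.572,180.214) → (136.997,208.756) → (164.427,218.328) → (186.432,199.360) → (181.007,170.818) → (153.577,161.246). Closed: final G1 returns to the first vertex.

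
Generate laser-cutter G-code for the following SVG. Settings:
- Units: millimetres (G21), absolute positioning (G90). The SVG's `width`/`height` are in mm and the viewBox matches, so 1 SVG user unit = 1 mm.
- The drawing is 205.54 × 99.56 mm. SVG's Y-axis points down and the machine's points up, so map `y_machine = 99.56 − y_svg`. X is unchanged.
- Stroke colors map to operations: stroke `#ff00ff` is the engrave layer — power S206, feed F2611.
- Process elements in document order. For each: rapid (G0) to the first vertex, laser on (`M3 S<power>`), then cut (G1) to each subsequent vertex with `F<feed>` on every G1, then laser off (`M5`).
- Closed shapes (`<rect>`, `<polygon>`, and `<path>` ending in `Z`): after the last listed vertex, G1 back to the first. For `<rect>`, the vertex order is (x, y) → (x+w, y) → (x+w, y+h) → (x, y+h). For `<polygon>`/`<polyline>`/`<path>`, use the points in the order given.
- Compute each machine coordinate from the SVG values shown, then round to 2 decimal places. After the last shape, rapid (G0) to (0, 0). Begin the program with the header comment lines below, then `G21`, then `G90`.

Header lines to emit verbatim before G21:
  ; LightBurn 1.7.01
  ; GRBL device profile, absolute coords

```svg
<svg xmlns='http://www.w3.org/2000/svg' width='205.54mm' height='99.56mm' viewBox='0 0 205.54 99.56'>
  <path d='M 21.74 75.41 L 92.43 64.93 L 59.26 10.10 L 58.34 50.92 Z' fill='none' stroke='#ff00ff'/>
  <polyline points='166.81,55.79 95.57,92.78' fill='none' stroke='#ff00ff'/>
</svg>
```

; LightBurn 1.7.01
; GRBL device profile, absolute coords
G21
G90
G0 X21.74 Y24.15
M3 S206
G1 X92.43 Y34.63 F2611
G1 X59.26 Y89.46 F2611
G1 X58.34 Y48.64 F2611
G1 X21.74 Y24.15 F2611
M5
G0 X166.81 Y43.77
M3 S206
G1 X95.57 Y6.78 F2611
M5
G0 X0.00 Y0.00

Since the viewBox matches the mm dimensions, user units are millimetres directly. The only transform is the Y-flip y_m = 99.56 − y_svg.

Shape 1 is a closed polygon drawn with `<path>`. Its stroke #ff00ff means engrave at S206, F2611. After flipping Y the toolpath is (21.74,24.15) → (92.43,34.63) → (59.26,89.46) → (58.34,48.64) → (21.74,24.15), returning to the start.

Shape 2 is a line segment drawn with `<polyline>`. Its stroke #ff00ff means engrave at S206, F2611. After flipping Y the toolpath is (166.81,43.77) → (95.57,6.78).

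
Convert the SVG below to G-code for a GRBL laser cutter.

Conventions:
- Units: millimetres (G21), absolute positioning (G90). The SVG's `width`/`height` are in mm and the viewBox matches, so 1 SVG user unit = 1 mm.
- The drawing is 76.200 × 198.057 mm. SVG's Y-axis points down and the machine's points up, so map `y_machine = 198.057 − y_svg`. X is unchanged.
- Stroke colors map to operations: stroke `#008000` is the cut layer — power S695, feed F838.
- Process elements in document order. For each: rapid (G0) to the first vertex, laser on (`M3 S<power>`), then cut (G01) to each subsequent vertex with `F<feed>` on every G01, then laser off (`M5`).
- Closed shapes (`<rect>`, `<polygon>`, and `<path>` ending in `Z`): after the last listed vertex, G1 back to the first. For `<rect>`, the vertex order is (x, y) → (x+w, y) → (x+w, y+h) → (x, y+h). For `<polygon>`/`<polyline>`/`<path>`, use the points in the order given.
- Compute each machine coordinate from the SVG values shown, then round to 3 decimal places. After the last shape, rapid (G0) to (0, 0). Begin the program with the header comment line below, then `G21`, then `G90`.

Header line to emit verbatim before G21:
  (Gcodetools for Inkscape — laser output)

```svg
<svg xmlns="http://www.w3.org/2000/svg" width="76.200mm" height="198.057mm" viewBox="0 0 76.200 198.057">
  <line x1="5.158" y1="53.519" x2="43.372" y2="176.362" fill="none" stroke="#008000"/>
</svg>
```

1 u = 1 mm; y_m = 198.057 − y.

[1] `<line>` line segment, #008000→cut S695 F838: (5.158,144.538) → (43.372,21.695)

(Gcodetools for Inkscape — laser output)
G21
G90
G0 X5.158 Y144.538
M3 S695
G01 X43.372 Y21.695 F838
M5
G0 X0.000 Y0.000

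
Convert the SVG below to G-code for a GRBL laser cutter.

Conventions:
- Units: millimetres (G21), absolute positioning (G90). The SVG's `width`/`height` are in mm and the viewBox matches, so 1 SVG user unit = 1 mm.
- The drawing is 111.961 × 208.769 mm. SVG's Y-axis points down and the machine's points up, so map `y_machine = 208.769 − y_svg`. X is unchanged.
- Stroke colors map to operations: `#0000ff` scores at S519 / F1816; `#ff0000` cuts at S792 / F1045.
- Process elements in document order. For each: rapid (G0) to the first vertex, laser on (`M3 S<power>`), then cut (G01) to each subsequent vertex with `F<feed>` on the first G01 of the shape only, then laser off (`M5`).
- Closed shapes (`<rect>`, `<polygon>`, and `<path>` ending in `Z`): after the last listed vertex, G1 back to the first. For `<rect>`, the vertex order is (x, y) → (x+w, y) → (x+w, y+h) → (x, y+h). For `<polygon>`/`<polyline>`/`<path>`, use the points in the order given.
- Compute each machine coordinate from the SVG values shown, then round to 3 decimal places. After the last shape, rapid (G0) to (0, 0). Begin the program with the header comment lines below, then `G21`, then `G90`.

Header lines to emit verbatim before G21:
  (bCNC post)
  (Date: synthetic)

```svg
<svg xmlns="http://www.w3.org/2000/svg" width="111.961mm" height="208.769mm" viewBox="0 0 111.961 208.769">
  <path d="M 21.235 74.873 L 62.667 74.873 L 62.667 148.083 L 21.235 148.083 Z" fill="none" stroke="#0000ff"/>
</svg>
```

Since the viewBox matches the mm dimensions, user units are millimetres directly. The only transform is the Y-flip y_m = 208.769 − y_svg.

Shape 1 is a rectangle drawn with `<path>`. Its stroke #0000ff means score at S519, F1816. After flipping Y the toolpath is (21.235,133.896) → (62.667,133.896) → (62.667,60.686) → (21.235,60.686) → (21.235,133.896), returning to the start.

(bCNC post)
(Date: synthetic)
G21
G90
G0 X21.235 Y133.896
M3 S519
G01 X62.667 Y133.896 F1816
G01 X62.667 Y60.686
G01 X21.235 Y60.686
G01 X21.235 Y133.896
M5
G0 X0.000 Y0.000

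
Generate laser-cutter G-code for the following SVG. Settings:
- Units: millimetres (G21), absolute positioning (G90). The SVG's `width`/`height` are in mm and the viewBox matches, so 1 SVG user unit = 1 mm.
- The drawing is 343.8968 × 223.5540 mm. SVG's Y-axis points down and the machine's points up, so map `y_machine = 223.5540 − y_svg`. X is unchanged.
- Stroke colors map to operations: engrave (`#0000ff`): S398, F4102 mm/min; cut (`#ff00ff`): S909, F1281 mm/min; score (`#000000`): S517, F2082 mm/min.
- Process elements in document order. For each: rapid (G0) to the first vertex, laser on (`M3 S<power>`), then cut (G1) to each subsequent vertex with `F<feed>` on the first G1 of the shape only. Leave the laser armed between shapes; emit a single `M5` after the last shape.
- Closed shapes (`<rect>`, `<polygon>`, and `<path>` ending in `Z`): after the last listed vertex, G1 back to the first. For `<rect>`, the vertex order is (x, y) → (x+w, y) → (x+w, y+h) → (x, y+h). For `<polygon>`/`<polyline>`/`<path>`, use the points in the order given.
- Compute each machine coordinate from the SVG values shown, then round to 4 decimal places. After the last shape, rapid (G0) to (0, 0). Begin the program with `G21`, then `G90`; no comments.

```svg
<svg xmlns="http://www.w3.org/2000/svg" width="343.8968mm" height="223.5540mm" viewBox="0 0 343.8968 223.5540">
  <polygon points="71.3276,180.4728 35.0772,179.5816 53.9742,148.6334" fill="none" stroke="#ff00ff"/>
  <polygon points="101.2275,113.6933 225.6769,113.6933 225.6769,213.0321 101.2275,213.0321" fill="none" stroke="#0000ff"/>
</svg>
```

Since the viewBox matches the mm dimensions, user units are millimetres directly. The only transform is the Y-flip y_m = 223.5540 − y_svg.

Shape 1 is a regular polygon drawn with `<polygon>`. Its stroke #ff00ff means cut at S909, F1281. After flipping Y the toolpath is (71.3276,43.0812) → (35.0772,43.9724) → (53.9742,74.9206) → (71.3276,43.0812), returning to the start.

Shape 2 is a rectangle drawn with `<polygon>`. Its stroke #0000ff means engrave at S398, F4102. After flipping Y the toolpath is (101.2275,109.8607) → (225.6769,109.8607) → (225.6769,10.5219) → (101.2275,10.5219) → (101.2275,109.8607), returning to the start.

G21
G90
G0 X71.3276 Y43.0812
M3 S909
G1 X35.0772 Y43.9724 F1281
G1 X53.9742 Y74.9206
G1 X71.3276 Y43.0812
G0 X101.2275 Y109.8607
M3 S398
G1 X225.6769 Y109.8607 F4102
G1 X225.6769 Y10.5219
G1 X101.2275 Y10.5219
G1 X101.2275 Y109.8607
M5
G0 X0.0000 Y0.0000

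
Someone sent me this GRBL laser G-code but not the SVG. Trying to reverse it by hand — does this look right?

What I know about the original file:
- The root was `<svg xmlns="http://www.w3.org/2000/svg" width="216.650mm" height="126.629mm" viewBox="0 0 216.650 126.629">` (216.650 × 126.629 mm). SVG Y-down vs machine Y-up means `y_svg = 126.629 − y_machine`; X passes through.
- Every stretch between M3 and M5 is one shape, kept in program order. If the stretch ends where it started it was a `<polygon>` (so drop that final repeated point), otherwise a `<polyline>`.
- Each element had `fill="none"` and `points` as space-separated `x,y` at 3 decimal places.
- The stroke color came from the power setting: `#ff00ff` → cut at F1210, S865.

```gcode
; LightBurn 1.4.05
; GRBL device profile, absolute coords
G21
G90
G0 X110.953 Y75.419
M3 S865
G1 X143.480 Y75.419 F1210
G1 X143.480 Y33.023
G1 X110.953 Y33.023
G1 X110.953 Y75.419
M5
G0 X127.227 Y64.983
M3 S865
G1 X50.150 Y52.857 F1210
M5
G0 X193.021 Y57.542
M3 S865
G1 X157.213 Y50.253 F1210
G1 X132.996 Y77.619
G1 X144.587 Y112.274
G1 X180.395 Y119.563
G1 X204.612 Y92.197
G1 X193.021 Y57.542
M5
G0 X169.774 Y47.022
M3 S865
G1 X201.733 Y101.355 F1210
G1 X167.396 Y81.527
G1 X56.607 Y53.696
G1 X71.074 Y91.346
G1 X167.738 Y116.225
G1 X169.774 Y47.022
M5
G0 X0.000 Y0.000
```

<svg xmlns="http://www.w3.org/2000/svg" width="216.650mm" height="126.629mm" viewBox="0 0 216.650 126.629">
  <polygon points="110.953,51.210 143.480,51.210 143.480,93.606 110.953,93.606" fill="none" stroke="#ff00ff"/>
  <polyline points="127.227,61.646 50.150,73.772" fill="none" stroke="#ff00ff"/>
  <polygon points="193.021,69.087 157.213,76.376 132.996,49.010 144.587,14.355 180.395,7.066 204.612,34.432" fill="none" stroke="#ff00ff"/>
  <polygon points="169.774,79.607 201.733,25.274 167.396,45.102 56.607,72.933 71.074,35.283 167.738,10.404" fill="none" stroke="#ff00ff"/>
</svg>

Each laser-on run becomes one SVG element. Flip Y back into SVG space with y_svg = 126.629 − y_machine. Every run uses S865, so all elements get stroke `#ff00ff` (cut).

Run 1: The run returns to its start, so emit a `<polygon>` with points (Y-flipped): 110.953,51.210 143.480,51.210 143.480,93.606 110.953,93.606.

Run 2: The run is open, so emit a `<polyline>` with points (Y-flipped): 127.227,61.646 50.150,73.772.

Run 3: The run returns to its start, so emit a `<polygon>` with points (Y-flipped): 193.021,69.087 157.213,76.376 132.996,49.010 144.587,14.355 180.395,7.066 204.612,34.432.

Run 4: The run returns to its start, so emit a `<polygon>` with points (Y-flipped): 169.774,79.607 201.733,25.274 167.396,45.102 56.607,72.933 71.074,35.283 167.738,10.404.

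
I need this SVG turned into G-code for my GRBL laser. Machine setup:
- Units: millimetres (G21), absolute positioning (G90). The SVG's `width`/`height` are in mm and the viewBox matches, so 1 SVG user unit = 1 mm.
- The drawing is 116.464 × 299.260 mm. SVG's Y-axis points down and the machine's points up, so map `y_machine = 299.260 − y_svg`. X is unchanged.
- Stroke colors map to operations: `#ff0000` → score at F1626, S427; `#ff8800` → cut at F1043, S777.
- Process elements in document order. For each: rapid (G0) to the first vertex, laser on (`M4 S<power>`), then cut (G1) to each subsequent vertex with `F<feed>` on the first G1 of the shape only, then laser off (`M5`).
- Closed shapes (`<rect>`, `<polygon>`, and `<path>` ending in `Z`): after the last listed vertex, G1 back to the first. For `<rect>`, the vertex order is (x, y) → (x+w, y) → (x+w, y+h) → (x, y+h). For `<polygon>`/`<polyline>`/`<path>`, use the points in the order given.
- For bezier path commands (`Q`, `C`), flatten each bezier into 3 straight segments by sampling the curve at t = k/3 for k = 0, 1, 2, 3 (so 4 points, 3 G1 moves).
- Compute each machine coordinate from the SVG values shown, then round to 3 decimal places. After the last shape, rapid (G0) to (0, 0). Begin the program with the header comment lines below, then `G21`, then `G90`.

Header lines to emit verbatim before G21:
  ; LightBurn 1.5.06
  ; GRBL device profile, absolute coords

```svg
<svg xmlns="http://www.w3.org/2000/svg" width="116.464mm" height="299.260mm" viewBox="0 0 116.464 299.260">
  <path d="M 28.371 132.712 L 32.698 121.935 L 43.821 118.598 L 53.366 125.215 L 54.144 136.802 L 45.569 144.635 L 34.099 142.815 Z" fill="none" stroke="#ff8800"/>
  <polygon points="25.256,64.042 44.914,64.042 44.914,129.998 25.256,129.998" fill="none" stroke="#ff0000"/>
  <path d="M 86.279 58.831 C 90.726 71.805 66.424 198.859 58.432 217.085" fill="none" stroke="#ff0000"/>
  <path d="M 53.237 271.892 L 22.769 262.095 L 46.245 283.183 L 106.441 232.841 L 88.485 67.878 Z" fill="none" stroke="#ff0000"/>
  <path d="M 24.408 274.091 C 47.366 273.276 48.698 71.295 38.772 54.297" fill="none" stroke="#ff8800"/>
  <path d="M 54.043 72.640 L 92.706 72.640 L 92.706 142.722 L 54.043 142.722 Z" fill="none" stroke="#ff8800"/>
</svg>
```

; LightBurn 1.5.06
; GRBL device profile, absolute coords
G21
G90
G0 X28.371 Y166.548
M4 S777
G1 X32.698 Y177.325 F1043
G1 X43.821 Y180.662
G1 X53.366 Y174.045
G1 X54.144 Y162.458
G1 X45.569 Y154.625
G1 X34.099 Y156.445
G1 X28.371 Y166.548
M5
G0 X25.256 Y235.218
M4 S427
G1 X44.914 Y235.218 F1626
G1 X44.914 Y169.262
G1 X25.256 Y169.262
G1 X25.256 Y235.218
M5
G0 X86.279 Y240.429
M4 S427
G1 X82.812 Y197.684 F1626
G1 X70.192 Y128.421
G1 X58.432 Y82.175
M5
G0 X53.237 Y27.368
M4 S427
G1 X22.769 Y37.165 F1626
G1 X46.245 Y16.077
G1 X106.441 Y66.419
G1 X88.485 Y231.382
G1 X53.237 Y27.368
M5
G0 X24.408 Y25.169
M4 S777
G1 X40.541 Y78.738 F1043
G1 X44.561 Y180.606
G1 X38.772 Y244.963
M5
G0 X54.043 Y226.620
M4 S777
G1 X92.706 Y226.620 F1043
G1 X92.706 Y156.538
G1 X54.043 Y156.538
G1 X54.043 Y226.620
M5
G0 X0.000 Y0.000

viewBox `0 0 116.464 299.260` with mm width/height → 1 unit = 1 mm. Flip: y_m = 299.260 − y_svg.

**Shape 1** — `<path>` regular polygon, stroke `#ff8800` → cut (S777, F1043). Machine vertices: (28.371,166.548) → (32.698,177.325) → (43.821,180.662) → (53.366,174.045) → (54.144,162.458) → (45.569,154.625) → (34.099,156.445) → (28.371,166.548). Closed: final G1 returns to the first vertex.

**Shape 2** — `<polygon>` rectangle, stroke `#ff0000` → score (S427, F1626). Machine vertices: (25.256,235.218) → (44.914,235.218) → (44.914,169.262) → (25.256,169.262) → (25.256,235.218). Closed: final G1 returns to the first vertex.

**Shape 3** — `<path>` cubic bezier, stroke `#ff0000` → score (S427, F1626). Control points (SVG): P0=(86.279,58.831), P1=(90.726,71.805), P2=(66.424,198.859), P3=(58.432,217.085); sampled at t=k/3. Machine vertices: (86.279,240.429) → (82.812,197.684) → (70.192,128.421) → (58.432,82.175). Open path.

**Shape 4** — `<path>` closed polygon, stroke `#ff0000` → score (S427, F1626). Machine vertices: (53.237,27.368) → (22.769,37.165) → (46.245,16.077) → (106.441,66.419) → (88.485,231.382) → (53.237,27.368). Closed: final G1 returns to the first vertex.

**Shape 5** — `<path>` cubic bezier, stroke `#ff8800` → cut (S777, F1043). Control points (SVG): P0=(24.408,274.091), P1=(47.366,273.276), P2=(48.698,71.295), P3=(38.772,54.297); sampled at t=k/3. Machine vertices: (24.408,25.169) → (40.541,78.738) → (44.561,180.606) → (38.772,244.963). Open path.

**Shape 6** — `<path>` rectangle, stroke `#ff8800` → cut (S777, F1043). Machine vertices: (54.043,226.620) → (92.706,226.620) → (92.706,156.538) → (54.043,156.538) → (54.043,226.620). Closed: final G1 returns to the first vertex.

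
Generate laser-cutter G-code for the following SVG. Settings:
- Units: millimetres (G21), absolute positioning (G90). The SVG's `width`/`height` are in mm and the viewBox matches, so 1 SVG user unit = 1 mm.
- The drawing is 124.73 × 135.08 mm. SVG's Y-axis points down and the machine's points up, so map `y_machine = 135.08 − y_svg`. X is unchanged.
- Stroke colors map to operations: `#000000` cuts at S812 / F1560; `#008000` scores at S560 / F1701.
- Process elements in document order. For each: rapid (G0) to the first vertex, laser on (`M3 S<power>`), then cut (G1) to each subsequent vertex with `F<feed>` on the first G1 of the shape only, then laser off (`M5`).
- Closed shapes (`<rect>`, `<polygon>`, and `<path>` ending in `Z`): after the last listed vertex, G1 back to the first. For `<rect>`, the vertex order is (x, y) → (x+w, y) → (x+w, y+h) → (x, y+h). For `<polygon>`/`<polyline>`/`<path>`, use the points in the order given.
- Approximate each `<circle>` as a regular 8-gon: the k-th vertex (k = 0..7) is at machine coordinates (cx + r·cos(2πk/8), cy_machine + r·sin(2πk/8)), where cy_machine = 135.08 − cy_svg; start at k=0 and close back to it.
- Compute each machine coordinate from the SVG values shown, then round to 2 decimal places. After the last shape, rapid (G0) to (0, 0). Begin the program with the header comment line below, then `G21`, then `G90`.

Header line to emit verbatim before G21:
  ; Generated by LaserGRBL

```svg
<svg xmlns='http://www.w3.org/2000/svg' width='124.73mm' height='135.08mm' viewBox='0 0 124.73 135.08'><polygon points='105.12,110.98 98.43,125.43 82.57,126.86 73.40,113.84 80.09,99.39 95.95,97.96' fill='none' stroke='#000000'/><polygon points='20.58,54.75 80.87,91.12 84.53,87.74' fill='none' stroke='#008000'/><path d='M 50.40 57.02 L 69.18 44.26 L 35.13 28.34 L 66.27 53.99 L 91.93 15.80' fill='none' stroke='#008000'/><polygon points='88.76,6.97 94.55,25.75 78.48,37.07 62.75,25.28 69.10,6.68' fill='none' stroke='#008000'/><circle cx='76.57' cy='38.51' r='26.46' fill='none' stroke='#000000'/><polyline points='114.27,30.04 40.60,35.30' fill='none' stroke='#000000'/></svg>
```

viewBox `0 0 124.73 135.08` with mm width/height → 1 unit = 1 mm. Flip: y_m = 135.08 − y_svg.

**Shape 1** — `<polygon>` regular polygon, stroke `#000000` → cut (S812, F1560). Machine vertices: (105.12,24.10) → (98.43,9.65) → (82.57,8.22) → (73.40,21.24) → (80.09,35.69) → (95.95,37.12) → (105.12,24.10). Closed: final G1 returns to the first vertex.

**Shape 2** — `<polygon>` closed polygon, stroke `#008000` → score (S560, F1701). Machine vertices: (20.58,80.33) → (80.87,43.96) → (84.53,47.34) → (20.58,80.33). Closed: final G1 returns to the first vertex.

**Shape 3** — `<path>` open polyline, stroke `#008000` → score (S560, F1701). Machine vertices: (50.40,78.06) → (69.18,90.82) → (35.13,106.74) → (66.27,81.09) → (91.93,119.28). Open path.

**Shape 4** — `<polygon>` regular polygon, stroke `#008000` → score (S560, F1701). Machine vertices: (88.76,128.11) → (94.55,109.33) → (78.48,98.01) → (62.75,109.80) → (69.10,128.40) → (88.76,128.11). Closed: final G1 returns to the first vertex.

**Shape 5** — `<circle>` circle, stroke `#000000` → cut (S812, F1560). Machine vertices: (103.03,96.57) → (95.28,115.28) → (76.57,123.03) → (57.86,115.28) → (50.11,96.57) → (57.86,77.86) → (76.57,70.11) → (95.28,77.86) → (103.03,96.57). Closed: final G1 returns to the first vertex.

**Shape 6** — `<polyline>` line segment, stroke `#000000` → cut (S812, F1560). Machine vertices: (114.27,105.04) → (40.60,99.78). Open path.

; Generated by LaserGRBL
G21
G90
G0 X105.12 Y24.10
M3 S812
G1 X98.43 Y9.65 F1560
G1 X82.57 Y8.22
G1 X73.40 Y21.24
G1 X80.09 Y35.69
G1 X95.95 Y37.12
G1 X105.12 Y24.10
M5
G0 X20.58 Y80.33
M3 S560
G1 X80.87 Y43.96 F1701
G1 X84.53 Y47.34
G1 X20.58 Y80.33
M5
G0 X50.40 Y78.06
M3 S560
G1 X69.18 Y90.82 F1701
G1 X35.13 Y106.74
G1 X66.27 Y81.09
G1 X91.93 Y119.28
M5
G0 X88.76 Y128.11
M3 S560
G1 X94.55 Y109.33 F1701
G1 X78.48 Y98.01
G1 X62.75 Y109.80
G1 X69.10 Y128.40
G1 X88.76 Y128.11
M5
G0 X103.03 Y96.57
M3 S812
G1 X95.28 Y115.28 F1560
G1 X76.57 Y123.03
G1 X57.86 Y115.28
G1 X50.11 Y96.57
G1 X57.86 Y77.86
G1 X76.57 Y70.11
G1 X95.28 Y77.86
G1 X103.03 Y96.57
M5
G0 X114.27 Y105.04
M3 S812
G1 X40.60 Y99.78 F1560
M5
G0 X0.00 Y0.00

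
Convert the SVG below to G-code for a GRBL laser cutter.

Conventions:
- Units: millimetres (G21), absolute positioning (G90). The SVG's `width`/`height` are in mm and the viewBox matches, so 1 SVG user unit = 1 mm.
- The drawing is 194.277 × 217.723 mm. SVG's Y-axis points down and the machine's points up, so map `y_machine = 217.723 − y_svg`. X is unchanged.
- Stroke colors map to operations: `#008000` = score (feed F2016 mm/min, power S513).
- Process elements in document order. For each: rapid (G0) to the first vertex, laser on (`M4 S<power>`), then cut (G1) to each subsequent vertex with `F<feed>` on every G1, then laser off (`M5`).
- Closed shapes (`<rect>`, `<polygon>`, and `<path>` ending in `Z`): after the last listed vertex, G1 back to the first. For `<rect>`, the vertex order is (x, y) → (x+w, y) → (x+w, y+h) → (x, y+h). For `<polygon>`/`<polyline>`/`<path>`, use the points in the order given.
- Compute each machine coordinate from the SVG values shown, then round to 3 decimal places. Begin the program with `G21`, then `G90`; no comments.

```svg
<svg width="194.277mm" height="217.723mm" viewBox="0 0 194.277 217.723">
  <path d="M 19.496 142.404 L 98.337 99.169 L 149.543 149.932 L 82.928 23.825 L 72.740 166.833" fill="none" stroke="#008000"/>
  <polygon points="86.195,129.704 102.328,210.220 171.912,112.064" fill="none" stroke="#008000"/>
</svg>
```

Since the viewBox matches the mm dimensions, user units are millimetres directly. The only transform is the Y-flip y_m = 217.723 − y_svg.

Shape 1 is a open polyline drawn with `<path>`. Its stroke #008000 means score at S513, F2016. After flipping Y the toolpath is (19.496,75.319) → (98.337,118.554) → (149.543,67.791) → (82.928,193.898) → (72.740,50.890).

Shape 2 is a closed polygon drawn with `<polygon>`. Its stroke #008000 means score at S513, F2016. After flipping Y the toolpath is (86.195,88.019) → (102.328,7.503) → (171.912,105.659) → (86.195,88.019), returning to the start.

G21
G90
G0 X19.496 Y75.319
M4 S513
G1 X98.337 Y118.554 F2016
G1 X149.543 Y67.791 F2016
G1 X82.928 Y193.898 F2016
G1 X72.740 Y50.890 F2016
M5
G0 X86.195 Y88.019
M4 S513
G1 X102.328 Y7.503 F2016
G1 X171.912 Y105.659 F2016
G1 X86.195 Y88.019 F2016
M5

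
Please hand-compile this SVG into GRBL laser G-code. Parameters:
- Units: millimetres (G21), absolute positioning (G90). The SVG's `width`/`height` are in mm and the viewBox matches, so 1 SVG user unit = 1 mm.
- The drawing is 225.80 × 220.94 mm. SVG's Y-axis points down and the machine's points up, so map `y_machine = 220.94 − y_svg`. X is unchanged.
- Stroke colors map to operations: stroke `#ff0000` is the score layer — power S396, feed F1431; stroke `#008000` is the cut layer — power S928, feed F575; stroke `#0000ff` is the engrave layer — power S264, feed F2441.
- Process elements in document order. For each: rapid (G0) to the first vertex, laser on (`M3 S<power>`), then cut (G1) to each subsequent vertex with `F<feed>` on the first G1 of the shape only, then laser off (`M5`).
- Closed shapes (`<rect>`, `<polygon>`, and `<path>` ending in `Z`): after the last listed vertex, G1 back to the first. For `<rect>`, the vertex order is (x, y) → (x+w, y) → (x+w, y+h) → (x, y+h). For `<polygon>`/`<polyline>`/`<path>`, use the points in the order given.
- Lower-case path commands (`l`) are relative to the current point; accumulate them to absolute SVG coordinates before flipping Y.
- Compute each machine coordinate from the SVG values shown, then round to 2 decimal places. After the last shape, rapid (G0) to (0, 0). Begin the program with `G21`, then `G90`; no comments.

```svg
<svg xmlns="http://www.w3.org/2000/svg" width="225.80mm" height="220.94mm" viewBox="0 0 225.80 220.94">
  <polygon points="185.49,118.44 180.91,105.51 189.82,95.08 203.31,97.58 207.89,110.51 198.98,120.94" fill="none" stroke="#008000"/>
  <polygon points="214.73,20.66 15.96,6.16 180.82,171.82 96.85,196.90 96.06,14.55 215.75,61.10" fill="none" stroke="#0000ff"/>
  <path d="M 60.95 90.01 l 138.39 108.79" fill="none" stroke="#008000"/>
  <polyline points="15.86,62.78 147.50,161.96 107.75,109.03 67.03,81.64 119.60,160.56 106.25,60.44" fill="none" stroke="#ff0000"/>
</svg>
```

G21
G90
G0 X185.49 Y102.50
M3 S928
G1 X180.91 Y115.43 F575
G1 X189.82 Y125.86
G1 X203.31 Y123.36
G1 X207.89 Y110.43
G1 X198.98 Y100.00
G1 X185.49 Y102.50
M5
G0 X214.73 Y200.28
M3 S264
G1 X15.96 Y214.78 F2441
G1 X180.82 Y49.12
G1 X96.85 Y24.04
G1 X96.06 Y206.39
G1 X215.75 Y159.84
G1 X214.73 Y200.28
M5
G0 X60.95 Y130.93
M3 S928
G1 X199.34 Y22.14 F575
M5
G0 X15.86 Y158.16
M3 S396
G1 X147.50 Y58.98 F1431
G1 X107.75 Y111.91
G1 X67.03 Y139.30
G1 X119.60 Y60.38
G1 X106.25 Y160.50
M5
G0 X0.00 Y0.00

Since the viewBox matches the mm dimensions, user units are millimetres directly. The only transform is the Y-flip y_m = 220.94 − y_svg.

Shape 1 is a regular polygon drawn with `<polygon>`. Its stroke #008000 means cut at S928, F575. After flipping Y the toolpath is (185.49,102.50) → (180.91,115.43) → (189.82,125.86) → (203.31,123.36) → (207.89,110.43) → (198.98,100.00) → (185.49,102.50), returning to the start.

Shape 2 is a closed polygon drawn with `<polygon>`. Its stroke #0000ff means engrave at S264, F2441. After flipping Y the toolpath is (214.73,200.28) → (15.96,214.78) → (180.82,49.12) → (96.85,24.04) → (96.06,206.39) → (215.75,159.84) → (214.73,200.28), returning to the start.

Shape 3 is a line segment drawn with `<path>`. Its stroke #008000 means cut at S928, F575. After flipping Y the toolpath is (60.95,130.93) → (199.34,22.14).

Shape 4 is a open polyline drawn with `<polyline>`. Its stroke #ff0000 means score at S396, F1431. After flipping Y the toolpath is (15.86,158.16) → (147.50,58.98) → (107.75,111.91) → (67.03,139.30) → (119.60,60.38) → (106.25,160.50).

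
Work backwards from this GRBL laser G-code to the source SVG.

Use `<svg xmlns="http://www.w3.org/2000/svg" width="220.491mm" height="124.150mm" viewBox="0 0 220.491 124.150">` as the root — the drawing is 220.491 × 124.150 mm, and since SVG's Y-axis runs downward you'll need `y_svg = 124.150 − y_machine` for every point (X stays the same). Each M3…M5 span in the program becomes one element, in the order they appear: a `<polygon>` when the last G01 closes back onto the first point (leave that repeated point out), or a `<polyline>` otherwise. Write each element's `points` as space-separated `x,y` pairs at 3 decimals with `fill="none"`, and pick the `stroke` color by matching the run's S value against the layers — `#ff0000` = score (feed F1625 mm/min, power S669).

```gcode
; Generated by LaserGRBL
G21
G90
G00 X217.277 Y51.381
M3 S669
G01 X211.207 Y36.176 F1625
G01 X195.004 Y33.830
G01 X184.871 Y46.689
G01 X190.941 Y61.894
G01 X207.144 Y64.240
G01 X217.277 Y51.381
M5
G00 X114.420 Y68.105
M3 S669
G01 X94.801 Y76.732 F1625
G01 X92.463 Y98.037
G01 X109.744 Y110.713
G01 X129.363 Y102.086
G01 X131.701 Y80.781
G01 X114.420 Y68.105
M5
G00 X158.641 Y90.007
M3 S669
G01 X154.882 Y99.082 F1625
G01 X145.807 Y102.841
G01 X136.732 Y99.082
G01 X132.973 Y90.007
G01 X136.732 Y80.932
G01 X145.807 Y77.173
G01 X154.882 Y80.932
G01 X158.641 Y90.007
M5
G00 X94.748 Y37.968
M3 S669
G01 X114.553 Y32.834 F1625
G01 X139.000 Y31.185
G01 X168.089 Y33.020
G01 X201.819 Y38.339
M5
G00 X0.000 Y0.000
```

y_svg = 124.150 − y_m. Every run uses S669, so all elements get stroke `#ff0000` (score).

[1] closed run; points: 217.277,72.769 211.207,87.974 195.004,90.320 184.871,77.461 190.941,62.256 207.144,59.910

[2] closed run; points: 114.420,56.045 94.801,47.418 92.463,26.113 109.744,13.437 129.363,22.064 131.701,43.369

[3] closed run; points: 158.641,34.143 154.882,25.068 145.807,21.309 136.732,25.068 132.973,34.143 136.732,43.218 145.807,46.977 154.882,43.218

[4] open run; points: 94.748,86.182 114.553,91.316 139.000,92.965 168.089,91.130 201.819,85.811

<svg xmlns="http://www.w3.org/2000/svg" width="220.491mm" height="124.150mm" viewBox="0 0 220.491 124.150">
  <polygon points="217.277,72.769 211.207,87.974 195.004,90.320 184.871,77.461 190.941,62.256 207.144,59.910" fill="none" stroke="#ff0000"/>
  <polygon points="114.420,56.045 94.801,47.418 92.463,26.113 109.744,13.437 129.363,22.064 131.701,43.369" fill="none" stroke="#ff0000"/>
  <polygon points="158.641,34.143 154.882,25.068 145.807,21.309 136.732,25.068 132.973,34.143 136.732,43.218 145.807,46.977 154.882,43.218" fill="none" stroke="#ff0000"/>
  <polyline points="94.748,86.182 114.553,91.316 139.000,92.965 168.089,91.130 201.819,85.811" fill="none" stroke="#ff0000"/>
</svg>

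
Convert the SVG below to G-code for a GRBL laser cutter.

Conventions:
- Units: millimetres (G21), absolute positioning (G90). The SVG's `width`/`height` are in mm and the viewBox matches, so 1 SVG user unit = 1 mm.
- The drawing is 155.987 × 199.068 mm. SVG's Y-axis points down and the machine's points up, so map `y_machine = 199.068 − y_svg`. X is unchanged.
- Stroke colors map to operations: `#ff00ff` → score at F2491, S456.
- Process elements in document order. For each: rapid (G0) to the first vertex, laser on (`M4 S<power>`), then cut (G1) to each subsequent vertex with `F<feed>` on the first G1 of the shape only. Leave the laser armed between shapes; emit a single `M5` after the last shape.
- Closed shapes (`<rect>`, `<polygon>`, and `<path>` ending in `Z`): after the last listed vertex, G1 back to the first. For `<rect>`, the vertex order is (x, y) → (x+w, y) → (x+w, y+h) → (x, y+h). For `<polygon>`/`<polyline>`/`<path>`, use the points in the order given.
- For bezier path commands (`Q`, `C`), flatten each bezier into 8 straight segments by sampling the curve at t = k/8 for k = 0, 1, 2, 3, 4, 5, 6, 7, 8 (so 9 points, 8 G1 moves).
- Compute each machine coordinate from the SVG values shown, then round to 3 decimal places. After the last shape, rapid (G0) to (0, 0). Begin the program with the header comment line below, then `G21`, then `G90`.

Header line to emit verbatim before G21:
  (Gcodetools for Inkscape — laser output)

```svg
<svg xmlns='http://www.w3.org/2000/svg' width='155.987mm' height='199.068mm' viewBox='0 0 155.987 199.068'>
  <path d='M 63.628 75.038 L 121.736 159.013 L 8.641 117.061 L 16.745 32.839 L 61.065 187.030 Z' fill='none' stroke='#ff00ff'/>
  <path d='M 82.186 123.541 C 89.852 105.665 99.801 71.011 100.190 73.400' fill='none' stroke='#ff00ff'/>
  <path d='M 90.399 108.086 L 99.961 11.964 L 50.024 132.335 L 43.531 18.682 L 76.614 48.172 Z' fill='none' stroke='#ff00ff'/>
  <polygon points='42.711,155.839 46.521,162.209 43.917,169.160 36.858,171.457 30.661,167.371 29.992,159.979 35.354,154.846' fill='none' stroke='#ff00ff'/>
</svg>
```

(Gcodetools for Inkscape — laser output)
G21
G90
G0 X63.628 Y124.030
M4 S456
G1 X121.736 Y40.055 F2491
G1 X8.641 Y82.007
G1 X16.745 Y166.229
G1 X61.065 Y12.038
G1 X63.628 Y124.030
G0 X82.186 Y75.527
M4 S456
G1 X85.145 Y82.912 F2491
G1 X88.179 Y91.239
G1 X91.149 Y99.878
G1 X93.917 Y108.197
G1 X96.344 Y115.566
G1 X98.291 Y121.355
G1 X99.619 Y124.933
G1 X100.190 Y125.668
G0 X90.399 Y90.982
M4 S456
G1 X99.961 Y187.104 F2491
G1 X50.024 Y66.733
G1 X43.531 Y180.386
G1 X76.614 Y150.896
G1 X90.399 Y90.982
G0 X42.711 Y43.229
M4 S456
G1 X46.521 Y36.859 F2491
G1 X43.917 Y29.908
G1 X36.858 Y27.611
G1 X30.661 Y31.697
G1 X29.992 Y39.089
G1 X35.354 Y44.222
G1 X42.711 Y43.229
M5
G0 X0.000 Y0.000

viewBox `0 0 155.987 199.068` with mm width/height → 1 unit = 1 mm. Flip: y_m = 199.068 − y_svg.

**Shape 1** — `<path>` closed polygon, stroke `#ff00ff` → score (S456, F2491). Machine vertices: (63.628,124.030) → (121.736,40.055) → (8.641,82.007) → (16.745,166.229) → (61.065,12.038) → (63.628,124.030). Closed: final G1 returns to the first vertex.

**Shape 2** — `<path>` cubic bezier, stroke `#ff00ff` → score (S456, F2491). Control points (SVG): P0=(82.186,123.541), P1=(89.852,105.665), P2=(99.801,71.011), P3=(100.190,73.400); sampled at t=k/8. Machine vertices: (82.186,75.527) → (85.145,82.912) → (88.179,91.239) → (91.149,99.878) → (93.917,108.197) → (96.344,115.566) → (98.291,121.355) → (99.619,124.933) → (100.190,125.668). Open path.

**Shape 3** — `<path>` closed polygon, stroke `#ff00ff` → score (S456, F2491). Machine vertices: (90.399,90.982) → (99.961,187.104) → (50.024,66.733) → (43.531,180.386) → (76.614,150.896) → (90.399,90.982). Closed: final G1 returns to the first vertex.

**Shape 4** — `<polygon>` regular polygon, stroke `#ff00ff` → score (S456, F2491). Machine vertices: (42.711,43.229) → (46.521,36.859) → (43.917,29.908) → (36.858,27.611) → (30.661,31.697) → (29.992,39.089) → (35.354,44.222) → (42.711,43.229). Closed: final G1 returns to the first vertex.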